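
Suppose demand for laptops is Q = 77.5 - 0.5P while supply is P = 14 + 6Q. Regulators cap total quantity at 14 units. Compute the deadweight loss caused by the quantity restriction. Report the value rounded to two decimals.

Rewriting demand in inverse form: P = 155 - 2Q.
Without the quota, 155 - 2Q = 14 + 6Q gives Q* = 17.625.
At Q = 14 the demand price is 155 - 2(14) = 127 and the supply price is 14 + 6(14) = 98.
DWL = (1/2)(gap between curves at 14) x (Q* - 14) = (1/2)(29)(3.625) = 52.5625.

52.56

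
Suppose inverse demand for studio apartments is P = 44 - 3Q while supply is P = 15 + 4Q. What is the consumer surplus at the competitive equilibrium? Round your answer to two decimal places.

25.74

Set 44 - 3Q = 15 + 4Q, which gives 29 = 7Q, so Q* = 4.1429 and P* = 44 - 3(4.1429) = 31.5714.
CS is the area between the demand curve and P* from 0 to Q*: (1/2)(4.1429)(12.4286) = 25.7449.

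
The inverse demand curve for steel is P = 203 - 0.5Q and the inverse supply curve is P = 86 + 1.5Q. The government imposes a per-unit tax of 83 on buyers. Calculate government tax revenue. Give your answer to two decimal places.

1411.00

Pre-tax equilibrium: 203 - 0.5Q = 86 + 1.5Q gives Q* = 58.5, P* = 173.75.
With the tax, buyers' net willingness to pay falls by 83: (203 - 83) - 0.5Q = 86 + 1.5Q, so Q_t = 17. Buyers pay P_b = 194.5; sellers receive P_s = P_b - 83 = 111.5.
Tax revenue = t x Q_t = 83 x 17 = 1411.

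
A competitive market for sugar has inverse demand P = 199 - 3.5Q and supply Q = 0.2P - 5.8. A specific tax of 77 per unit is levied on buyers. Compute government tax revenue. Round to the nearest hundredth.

Rewriting supply in inverse form: P = 29 + 5Q.
Without the tax, 199 - 3.5Q = 29 + 5Q so Q* = 20 and P* = 129.
With the tax, buyers' net willingness to pay falls by 77: (199 - 77) - 3.5Q = 29 + 5Q, so Q_t = 10.9412. Buyers pay P_b = 160.7059; sellers receive P_s = P_b - 77 = 83.7059.
Revenue is the tax times quantity traded: 77 x 10.9412 = 842.4706.

842.47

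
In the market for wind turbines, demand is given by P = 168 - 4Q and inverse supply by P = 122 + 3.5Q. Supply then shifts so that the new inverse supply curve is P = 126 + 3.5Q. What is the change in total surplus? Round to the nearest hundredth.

-23.47

Initial equilibrium: Q_0 = 6.1333, P_0 = 143.4667; CS_0 = (1/2)(6.1333)(24.5333) = 75.2356, PS_0 = (1/2)(6.1333)(21.4667) = 65.8311.
New equilibrium: 168 - 4Q = 126 + 3.5Q gives Q_1 = 5.6, P_1 = 145.6; CS_1 = 62.72, PS_1 = 54.88.
Change in total surplus = (62.72 + 54.88) - (75.2356 + 65.8311) = -23.4667.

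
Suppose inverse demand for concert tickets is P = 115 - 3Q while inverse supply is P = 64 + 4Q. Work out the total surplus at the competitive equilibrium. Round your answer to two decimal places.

185.79

Equilibrium: 115 - 3Q = 64 + 4Q, so Q* = 7.2857 and P* = 93.1429.
CS = (1/2)(7.2857)(21.8571) = 79.6224 and PS = (1/2)(7.2857)(29.1429) = 106.1633, so total surplus = 185.7857.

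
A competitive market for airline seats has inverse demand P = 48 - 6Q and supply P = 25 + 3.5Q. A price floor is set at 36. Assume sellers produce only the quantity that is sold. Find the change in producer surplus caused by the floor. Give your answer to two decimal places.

4.74

Without the control, 48 - 6Q = 25 + 3.5Q so Q* = 2.4211 and P* = 33.4737.
At the floor price 36, quantity demanded is (48 - 36)/6 = 2; demand is the short side, so Q = 2 trades at P = 36.
PS goes from (1/2)(2.4211)(8.4737) = 10.2576 to 15 (computed as (36 - 25)(2) - (1/2)(3.5)(2)^2), a change of 4.7424.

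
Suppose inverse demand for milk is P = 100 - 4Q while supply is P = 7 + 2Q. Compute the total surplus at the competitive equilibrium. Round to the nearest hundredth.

Equilibrium: 100 - 4Q = 7 + 2Q, so Q* = 15.5 and P* = 38.
Total surplus is the full triangle between the curves from 0 to Q*: (1/2)(15.5)(100 - 7) = 720.75.

720.75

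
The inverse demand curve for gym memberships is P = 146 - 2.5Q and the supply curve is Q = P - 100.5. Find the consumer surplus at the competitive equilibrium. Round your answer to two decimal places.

211.25

Rewriting supply in inverse form: P = 100.5 + Q.
Equilibrium: 146 - 2.5Q = 100.5 + Q, so Q* = 13 and P* = 113.5.
CS is the area between the demand curve and P* from 0 to Q*: (1/2)(13)(32.5) = 211.25.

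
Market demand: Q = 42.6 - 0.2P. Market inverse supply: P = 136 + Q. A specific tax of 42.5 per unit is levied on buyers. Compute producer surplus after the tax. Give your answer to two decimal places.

Rewriting demand in inverse form: P = 213 - 5Q.
Without the tax, 213 - 5Q = 136 + Q so Q* = 12.8333 and P* = 148.8333.
A tax on buyers shifts demand down by 42.5: (213 - 42.5) - 5Q = 136 + Q, so Q_t = 5.75. Buyers pay P_b = 184.25; sellers receive P_s = P_b - 42.5 = 141.75.
PS = (1/2)(Q_t)(P_s - 136) = (1/2)(5.75)(5.75) = 16.5312.

16.53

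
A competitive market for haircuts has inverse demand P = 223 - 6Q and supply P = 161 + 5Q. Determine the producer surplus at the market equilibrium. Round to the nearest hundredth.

Setting demand equal to supply, 62 = 11Q, so Q* = 5.6364 and P* = 189.1818.
Producer surplus is the triangle above supply below P*: (1/2)(5.6364)(189.1818 - 161) = (1/2)(5.6364)(28.1818) = 79.4215.

79.42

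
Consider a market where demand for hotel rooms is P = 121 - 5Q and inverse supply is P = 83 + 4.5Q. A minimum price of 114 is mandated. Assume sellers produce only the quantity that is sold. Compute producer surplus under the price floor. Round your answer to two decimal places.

38.99

Free-market equilibrium: 121 - 5Q = 83 + 4.5Q gives Q* = 4, P* = 101.
At the floor price 114, quantity demanded is (121 - 114)/5 = 1.4; demand is the short side, so Q = 1.4 trades at P = 114.
The supply price at Q = 1.4 is 89.3. PS is the trapezoid between 114 and supply over [0, 1.4]: (1/2)[(114 - 83) + (114 - 89.3)](1.4) = 38.99.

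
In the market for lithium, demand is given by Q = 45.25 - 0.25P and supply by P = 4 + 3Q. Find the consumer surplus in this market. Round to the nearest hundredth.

Rewriting demand in inverse form: P = 181 - 4Q.
Setting demand equal to supply, 177 = 7Q, so Q* = 25.2857 and P* = 79.8571.
Consumer surplus is the triangle under demand above P*: (1/2)(25.2857)(181 - 79.8571) = (1/2)(25.2857)(101.1429) = 1278.7347.

1278.73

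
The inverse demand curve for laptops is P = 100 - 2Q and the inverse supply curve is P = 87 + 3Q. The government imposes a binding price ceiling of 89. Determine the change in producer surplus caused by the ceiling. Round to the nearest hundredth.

-9.47

Without the control, 100 - 2Q = 87 + 3Q so Q* = 2.6 and P* = 94.8.
At the ceiling price 89, quantity supplied is (89 - 87)/3 = 0.6667; supply is the short side, so Q = 0.6667 trades at P = 89.
PS goes from (1/2)(2.6)(7.8) = 10.14 to 0.6667 (computed as (89 - 87)(0.6667) - (1/2)(3)(0.6667)^2), a change of -9.4733.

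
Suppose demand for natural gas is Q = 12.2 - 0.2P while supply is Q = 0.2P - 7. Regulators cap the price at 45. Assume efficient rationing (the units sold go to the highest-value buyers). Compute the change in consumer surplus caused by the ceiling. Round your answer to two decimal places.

Rewriting demand in inverse form: P = 61 - 5Q.
Rewriting supply in inverse form: P = 35 + 5Q.
Free-market equilibrium: 61 - 5Q = 35 + 5Q gives Q* = 2.6, P* = 48.
At P = 45, sellers supply (45 - 35)/5 = 2 while buyers want more, so the quantity traded is 2 at price 45.
CS goes from (1/2)(2.6)(13) = 16.9 to 22 (computed as (61 - 45)(2) - (1/2)(5)(2)^2), a change of 5.1.

5.10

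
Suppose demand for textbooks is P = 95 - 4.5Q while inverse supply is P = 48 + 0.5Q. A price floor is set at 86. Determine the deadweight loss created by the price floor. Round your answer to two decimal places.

136.90

Without the control, 95 - 4.5Q = 48 + 0.5Q so Q* = 9.4 and P* = 52.7.
At the floor price 86, quantity demanded is (95 - 86)/4.5 = 2; demand is the short side, so Q = 2 trades at P = 86.
At Q = 2 the demand price is 86 and the supply price is 49. Deadweight loss is the triangle between the curves from 2 to 9.4: (1/2)(86 - 49)(9.4 - 2) = 136.9.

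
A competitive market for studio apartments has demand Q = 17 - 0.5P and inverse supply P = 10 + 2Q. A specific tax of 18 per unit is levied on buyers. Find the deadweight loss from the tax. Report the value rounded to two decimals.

40.50

Rewriting demand in inverse form: P = 34 - 2Q.
Pre-tax equilibrium: 34 - 2Q = 10 + 2Q gives Q* = 6, P* = 22.
A tax on buyers shifts demand down by 18: (34 - 18) - 2Q = 10 + 2Q, so Q_t = 1.5. Buyers pay P_b = 31; sellers receive P_s = P_b - 18 = 13.
The welfare triangle lost has base Q* - Q_t = 4.5 and height t = 18, so DWL = (1/2)(4.5)(18) = 40.5.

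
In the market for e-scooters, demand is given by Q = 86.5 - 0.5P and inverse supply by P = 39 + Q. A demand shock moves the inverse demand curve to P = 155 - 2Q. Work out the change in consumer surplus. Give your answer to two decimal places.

Rewriting demand in inverse form: P = 173 - 2Q.
Initial equilibrium: Q_0 = 44.6667, P_0 = 83.6667; CS_0 = (1/2)(44.6667)(89.3333) = 1995.1111, PS_0 = (1/2)(44.6667)(44.6667) = 997.5556.
New equilibrium: 155 - 2Q = 39 + Q gives Q_1 = 38.6667, P_1 = 77.6667; CS_1 = 1495.1111, PS_1 = 747.5556.
Change in consumer surplus = 1495.1111 - 1995.1111 = -500.

-500.00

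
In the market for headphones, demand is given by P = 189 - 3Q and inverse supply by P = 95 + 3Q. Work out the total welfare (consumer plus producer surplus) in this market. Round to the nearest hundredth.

736.33

Set 189 - 3Q = 95 + 3Q, which gives 94 = 6Q, so Q* = 15.6667 and P* = 189 - 3(15.6667) = 142.
CS = (1/2)(15.6667)(47) = 368.1667 and PS = (1/2)(15.6667)(47) = 368.1667, so total surplus = 736.3333.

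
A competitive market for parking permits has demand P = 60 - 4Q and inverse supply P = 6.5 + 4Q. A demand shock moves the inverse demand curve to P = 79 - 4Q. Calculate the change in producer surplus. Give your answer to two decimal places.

74.81

Initial equilibrium: Q_0 = 6.6875, P_0 = 33.25; CS_0 = (1/2)(6.6875)(26.75) = 89.4453, PS_0 = (1/2)(6.6875)(26.75) = 89.4453.
New equilibrium: 79 - 4Q = 6.5 + 4Q gives Q_1 = 9.0625, P_1 = 42.75; CS_1 = 164.2578, PS_1 = 164.2578.
Change in producer surplus = 164.2578 - 89.4453 = 74.8125.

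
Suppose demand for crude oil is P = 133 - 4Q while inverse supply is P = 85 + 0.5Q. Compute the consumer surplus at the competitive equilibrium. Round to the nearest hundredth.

Setting demand equal to supply, 48 = 4.5Q, so Q* = 10.6667 and P* = 90.3333.
The demand choke price is 133, so CS = (1/2)(Q*)(133 - P*) = (1/2)(10.6667)(42.6667) = 227.5556.

227.56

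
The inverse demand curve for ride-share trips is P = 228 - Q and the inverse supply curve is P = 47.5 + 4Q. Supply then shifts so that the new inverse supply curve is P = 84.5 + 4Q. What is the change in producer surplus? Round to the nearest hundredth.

Initial equilibrium: Q_0 = 36.1, P_0 = 191.9; CS_0 = (1/2)(36.1)(36.1) = 651.605, PS_0 = (1/2)(36.1)(144.4) = 2606.42.
New equilibrium: 228 - Q = 84.5 + 4Q gives Q_1 = 28.7, P_1 = 199.3; CS_1 = 411.845, PS_1 = 1647.38.
Change in producer surplus = 1647.38 - 2606.42 = -959.04.

-959.04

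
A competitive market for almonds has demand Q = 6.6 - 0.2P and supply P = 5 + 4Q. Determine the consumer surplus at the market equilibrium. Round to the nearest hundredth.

24.20

Rewriting demand in inverse form: P = 33 - 5Q.
Set 33 - 5Q = 5 + 4Q, which gives 28 = 9Q, so Q* = 3.1111 and P* = 33 - 5(3.1111) = 17.4444.
The demand choke price is 33, so CS = (1/2)(Q*)(33 - P*) = (1/2)(3.1111)(15.5556) = 24.1975.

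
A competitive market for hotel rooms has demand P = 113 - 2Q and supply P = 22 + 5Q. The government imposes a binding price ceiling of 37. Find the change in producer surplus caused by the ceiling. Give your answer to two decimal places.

Without the control, 113 - 2Q = 22 + 5Q so Q* = 13 and P* = 87.
At the ceiling price 37, quantity supplied is (37 - 22)/5 = 3; supply is the short side, so Q = 3 trades at P = 37.
PS goes from (1/2)(13)(65) = 422.5 to 22.5 (computed as (37 - 22)(3) - (1/2)(5)(3)^2), a change of -400.

-400.00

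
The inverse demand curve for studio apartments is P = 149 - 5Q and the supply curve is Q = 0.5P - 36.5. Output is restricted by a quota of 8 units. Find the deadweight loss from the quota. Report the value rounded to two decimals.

28.57

Rewriting supply in inverse form: P = 73 + 2Q.
Unrestricted equilibrium: Q* = (149 - 73)/(5 + 2) = 10.8571.
At Q = 8 the demand price is 149 - 5(8) = 109 and the supply price is 73 + 2(8) = 89.
DWL = (1/2)(gap between curves at 8) x (Q* - 8) = (1/2)(20)(2.8571) = 28.5714.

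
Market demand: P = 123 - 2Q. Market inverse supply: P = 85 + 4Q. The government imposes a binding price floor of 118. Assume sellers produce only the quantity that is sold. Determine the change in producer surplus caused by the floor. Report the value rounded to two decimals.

Free-market equilibrium: 123 - 2Q = 85 + 4Q gives Q* = 6.3333, P* = 110.3333.
At the floor price 118, quantity demanded is (123 - 118)/2 = 2.5; demand is the short side, so Q = 2.5 trades at P = 118.
PS goes from (1/2)(6.3333)(25.3333) = 80.2222 to 70 (computed as (118 - 85)(2.5) - (1/2)(4)(2.5)^2), a change of -10.2222.

-10.22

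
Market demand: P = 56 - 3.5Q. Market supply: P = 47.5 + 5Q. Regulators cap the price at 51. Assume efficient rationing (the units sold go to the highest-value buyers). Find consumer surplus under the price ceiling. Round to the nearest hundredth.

Free-market equilibrium: 56 - 3.5Q = 47.5 + 5Q gives Q* = 1, P* = 52.5.
At the ceiling price 51, quantity supplied is (51 - 47.5)/5 = 0.7; supply is the short side, so Q = 0.7 trades at P = 51.
The demand price at Q = 0.7 is 53.55. CS is the trapezoid between demand and 51 over [0, 0.7]: (1/2)[(56 - 51) + (53.55 - 51)](0.7) = 2.6425.

2.64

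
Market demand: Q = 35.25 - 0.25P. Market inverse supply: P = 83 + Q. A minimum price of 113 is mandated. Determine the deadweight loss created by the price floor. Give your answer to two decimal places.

52.90

Rewriting demand in inverse form: P = 141 - 4Q.
Without the control, 141 - 4Q = 83 + Q so Q* = 11.6 and P* = 94.6.
At P = 113, buyers demand (141 - 113)/4 = 7 while sellers would supply more, so the quantity traded is 7 at price 113.
The lost-trades triangle has base Q* - 7 = 4.6 and height equal to the gap between the curves at Q = 7, which is 113 - 90 = 23. DWL = (1/2)(4.6)(23) = 52.9.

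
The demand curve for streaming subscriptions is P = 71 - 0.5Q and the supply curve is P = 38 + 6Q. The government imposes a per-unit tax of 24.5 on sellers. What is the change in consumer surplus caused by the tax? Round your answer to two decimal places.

-6.02

Without the tax, 71 - 0.5Q = 38 + 6Q so Q* = 5.0769 and P* = 68.4615.
With the tax, sellers need 24.5 more per unit: 71 - 0.5Q = 38 + 6Q + 24.5, so Q_t = 1.3077. Buyers pay P_b = 70.3462; sellers receive P_s = P_b - 24.5 = 45.8462.
CS falls from (1/2)(5.0769)(2.5385) = 6.4438 to (1/2)(1.3077)(0.6538) = 0.4275, a change of -6.0163.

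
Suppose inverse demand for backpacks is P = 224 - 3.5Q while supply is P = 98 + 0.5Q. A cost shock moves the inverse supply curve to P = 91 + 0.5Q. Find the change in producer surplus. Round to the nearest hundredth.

28.33

Initial equilibrium: Q_0 = 31.5, P_0 = 113.75; CS_0 = (1/2)(31.5)(110.25) = 1736.4375, PS_0 = (1/2)(31.5)(15.75) = 248.0625.
New equilibrium: 224 - 3.5Q = 91 + 0.5Q gives Q_1 = 33.25, P_1 = 107.625; CS_1 = 1934.7344, PS_1 = 276.3906.
Change in producer surplus = 276.3906 - 248.0625 = 28.3281.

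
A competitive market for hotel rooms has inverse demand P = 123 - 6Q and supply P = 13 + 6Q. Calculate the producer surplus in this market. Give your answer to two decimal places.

Setting demand equal to supply, 110 = 12Q, so Q* = 9.1667 and P* = 68.
PS is the area between P* and the supply curve from 0 to Q*: (1/2)(9.1667)(55) = 252.0833.

252.08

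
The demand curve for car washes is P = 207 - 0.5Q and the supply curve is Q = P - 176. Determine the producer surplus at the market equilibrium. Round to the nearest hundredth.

Rewriting supply in inverse form: P = 176 + Q.
Setting demand equal to supply, 31 = 1.5Q, so Q* = 20.6667 and P* = 196.6667.
The supply curve's price intercept is 176, so PS = (1/2)(Q*)(P* - 176) = (1/2)(20.6667)(20.6667) = 213.5556.

213.56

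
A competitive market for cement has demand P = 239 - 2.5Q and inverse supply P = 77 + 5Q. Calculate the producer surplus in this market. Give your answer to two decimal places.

1166.40

Set 239 - 2.5Q = 77 + 5Q, which gives 162 = 7.5Q, so Q* = 21.6 and P* = 239 - 2.5(21.6) = 185.
The supply curve's price intercept is 77, so PS = (1/2)(Q*)(P* - 77) = (1/2)(21.6)(108) = 1166.4.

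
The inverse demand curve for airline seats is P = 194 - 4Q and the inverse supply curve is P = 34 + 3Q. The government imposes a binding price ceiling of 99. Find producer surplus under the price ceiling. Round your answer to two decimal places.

704.17

Without the control, 194 - 4Q = 34 + 3Q so Q* = 22.8571 and P* = 102.5714.
At the ceiling price 99, quantity supplied is (99 - 34)/3 = 21.6667; supply is the short side, so Q = 21.6667 trades at P = 99.
PS is the triangle above supply below 99: (1/2)(21.6667)(99 - 34) = 704.1667.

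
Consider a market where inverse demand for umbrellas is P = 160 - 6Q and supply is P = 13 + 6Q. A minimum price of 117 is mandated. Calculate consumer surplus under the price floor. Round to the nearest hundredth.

Without the control, 160 - 6Q = 13 + 6Q so Q* = 12.25 and P* = 86.5.
At P = 117, buyers demand (160 - 117)/6 = 7.1667 while sellers would supply more, so the quantity traded is 7.1667 at price 117.
CS is the triangle under demand above 117: (1/2)(7.1667)(160 - 117) = 154.0833.

154.08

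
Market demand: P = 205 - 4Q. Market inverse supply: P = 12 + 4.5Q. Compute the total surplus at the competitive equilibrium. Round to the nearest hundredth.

2191.12

Equilibrium: 205 - 4Q = 12 + 4.5Q, so Q* = 22.7059 and P* = 114.1765.
Total surplus is the full triangle between the curves from 0 to Q*: (1/2)(22.7059)(205 - 12) = 2191.1176.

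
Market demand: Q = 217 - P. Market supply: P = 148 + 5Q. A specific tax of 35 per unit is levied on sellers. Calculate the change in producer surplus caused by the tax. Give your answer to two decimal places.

Rewriting demand in inverse form: P = 217 - Q.
Without the tax, 217 - Q = 148 + 5Q so Q* = 11.5 and P* = 205.5.
With the tax, sellers need 35 more per unit: 217 - Q = 148 + 5Q + 35, so Q_t = 5.6667. Buyers pay P_b = 211.3333; sellers receive P_s = P_b - 35 = 176.3333.
Producers lose the trapezoid between P_s and P* out to Q_t plus the triangle from Q_t to Q*: change in PS = 80.2778 - 330.625 = -250.3472.

-250.35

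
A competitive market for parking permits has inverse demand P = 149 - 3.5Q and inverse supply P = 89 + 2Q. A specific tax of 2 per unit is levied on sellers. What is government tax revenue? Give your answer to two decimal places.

21.09

Pre-tax equilibrium: 149 - 3.5Q = 89 + 2Q gives Q* = 10.9091, P* = 110.8182.
With the tax, sellers need 2 more per unit: 149 - 3.5Q = 89 + 2Q + 2, so Q_t = 10.5455. Buyers pay P_b = 112.0909; sellers receive P_s = P_b - 2 = 110.0909.
Tax revenue = t x Q_t = 2 x 10.5455 = 21.0909.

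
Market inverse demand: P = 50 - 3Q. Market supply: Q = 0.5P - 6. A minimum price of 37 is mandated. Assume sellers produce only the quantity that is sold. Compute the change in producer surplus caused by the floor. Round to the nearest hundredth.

31.80

Rewriting supply in inverse form: P = 12 + 2Q.
Free-market equilibrium: 50 - 3Q = 12 + 2Q gives Q* = 7.6, P* = 27.2.
At the floor price 37, quantity demanded is (50 - 37)/3 = 4.3333; demand is the short side, so Q = 4.3333 trades at P = 37.
PS goes from (1/2)(7.6)(15.2) = 57.76 to 89.5556 (computed as (37 - 12)(4.3333) - (1/2)(2)(4.3333)^2), a change of 31.7956.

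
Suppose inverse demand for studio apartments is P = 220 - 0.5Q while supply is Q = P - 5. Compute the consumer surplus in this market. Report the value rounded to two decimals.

5136.11

Rewriting supply in inverse form: P = 5 + Q.
Set 220 - 0.5Q = 5 + Q, which gives 215 = 1.5Q, so Q* = 143.3333 and P* = 220 - 0.5(143.3333) = 148.3333.
CS is the area between the demand curve and P* from 0 to Q*: (1/2)(143.3333)(71.6667) = 5136.1111.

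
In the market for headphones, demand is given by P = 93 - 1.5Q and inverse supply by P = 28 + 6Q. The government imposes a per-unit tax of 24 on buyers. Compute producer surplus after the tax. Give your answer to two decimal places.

Without the tax, 93 - 1.5Q = 28 + 6Q so Q* = 8.6667 and P* = 80.
With the tax, buyers' net willingness to pay falls by 24: (93 - 24) - 1.5Q = 28 + 6Q, so Q_t = 5.4667. Buyers pay P_b = 84.8; sellers receive P_s = P_b - 24 = 60.8.
PS = (1/2)(Q_t)(P_s - 28) = (1/2)(5.4667)(32.8) = 89.6533.

89.65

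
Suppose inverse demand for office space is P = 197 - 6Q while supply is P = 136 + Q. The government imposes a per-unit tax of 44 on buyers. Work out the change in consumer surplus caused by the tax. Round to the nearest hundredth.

Without the tax, 197 - 6Q = 136 + Q so Q* = 8.7143 and P* = 144.7143.
With the tax, buyers' net willingness to pay falls by 44: (197 - 44) - 6Q = 136 + Q, so Q_t = 2.4286. Buyers pay P_b = 182.4286; sellers receive P_s = P_b - 44 = 138.4286.
CS falls from (1/2)(8.7143)(52.2857) = 227.8163 to (1/2)(2.4286)(14.5714) = 17.6939, a change of -210.1224.

-210.12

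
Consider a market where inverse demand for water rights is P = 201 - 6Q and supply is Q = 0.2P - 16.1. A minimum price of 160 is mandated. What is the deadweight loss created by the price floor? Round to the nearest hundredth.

Rewriting supply in inverse form: P = 80.5 + 5Q.
Without the control, 201 - 6Q = 80.5 + 5Q so Q* = 10.9545 and P* = 135.2727.
At the floor price 160, quantity demanded is (201 - 160)/6 = 6.8333; demand is the short side, so Q = 6.8333 trades at P = 160.
At Q = 6.8333 the demand price is 160 and the supply price is 114.6667. Deadweight loss is the triangle between the curves from 6.8333 to 10.9545: (1/2)(160 - 114.6667)(10.9545 - 6.8333) = 93.4141.

93.41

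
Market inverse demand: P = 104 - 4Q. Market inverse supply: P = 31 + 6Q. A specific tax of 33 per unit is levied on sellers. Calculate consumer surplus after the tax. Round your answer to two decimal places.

32.00

Pre-tax equilibrium: 104 - 4Q = 31 + 6Q gives Q* = 7.3, P* = 74.8.
A tax on sellers shifts supply up by 33: 104 - 4Q = 31 + 6Q + 33, so Q_t = 4. Buyers pay P_b = 88; sellers receive P_s = P_b - 33 = 55.
CS = (1/2)(Q_t)(104 - P_b) = (1/2)(4)(16) = 32.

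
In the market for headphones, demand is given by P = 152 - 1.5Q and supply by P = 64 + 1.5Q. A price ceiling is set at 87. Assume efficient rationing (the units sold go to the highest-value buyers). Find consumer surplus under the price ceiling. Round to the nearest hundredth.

Free-market equilibrium: 152 - 1.5Q = 64 + 1.5Q gives Q* = 29.3333, P* = 108.
At the ceiling price 87, quantity supplied is (87 - 64)/1.5 = 15.3333; supply is the short side, so Q = 15.3333 trades at P = 87.
The demand price at Q = 15.3333 is 129. CS is the trapezoid between demand and 87 over [0, 15.3333]: (1/2)[(152 - 87) + (129 - 87)](15.3333) = 820.3333.

820.33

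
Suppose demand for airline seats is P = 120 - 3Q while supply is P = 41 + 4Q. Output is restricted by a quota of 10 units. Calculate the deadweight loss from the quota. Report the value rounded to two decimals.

Unrestricted equilibrium: Q* = (120 - 41)/(3 + 4) = 11.2857.
At Q = 10 the demand price is 120 - 3(10) = 90 and the supply price is 41 + 4(10) = 81.
DWL = (1/2)(gap between curves at 10) x (Q* - 10) = (1/2)(9)(1.2857) = 5.7857.

5.79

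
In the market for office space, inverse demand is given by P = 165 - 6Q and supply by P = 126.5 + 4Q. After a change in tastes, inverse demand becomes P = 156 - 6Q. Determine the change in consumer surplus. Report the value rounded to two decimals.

Initial equilibrium: Q_0 = 3.85, P_0 = 141.9; CS_0 = (1/2)(3.85)(23.1) = 44.4675, PS_0 = (1/2)(3.85)(15.4) = 29.645.
New equilibrium: 156 - 6Q = 126.5 + 4Q gives Q_1 = 2.95, P_1 = 138.3; CS_1 = 26.1075, PS_1 = 17.405.
Change in consumer surplus = 26.1075 - 44.4675 = -18.36.

-18.36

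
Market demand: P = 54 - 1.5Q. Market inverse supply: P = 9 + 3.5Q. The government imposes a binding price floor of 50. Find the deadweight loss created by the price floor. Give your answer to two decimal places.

100.28

Free-market equilibrium: 54 - 1.5Q = 9 + 3.5Q gives Q* = 9, P* = 40.5.
At P = 50, buyers demand (54 - 50)/1.5 = 2.6667 while sellers would supply more, so the quantity traded is 2.6667 at price 50.
The lost-trades triangle has base Q* - 2.6667 = 6.3333 and height equal to the gap between the curves at Q = 2.6667, which is 50 - 18.3333 = 31.6667. DWL = (1/2)(6.3333)(31.6667) = 100.2778.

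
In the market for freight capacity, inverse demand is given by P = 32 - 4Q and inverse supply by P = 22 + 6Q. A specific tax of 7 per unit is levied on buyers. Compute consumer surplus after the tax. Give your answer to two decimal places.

0.18

Pre-tax equilibrium: 32 - 4Q = 22 + 6Q gives Q* = 1, P* = 28.
With the tax, buyers' net willingness to pay falls by 7: (32 - 7) - 4Q = 22 + 6Q, so Q_t = 0.3. Buyers pay P_b = 30.8; sellers receive P_s = P_b - 7 = 23.8.
CS = (1/2)(Q_t)(32 - P_b) = (1/2)(0.3)(1.2) = 0.18.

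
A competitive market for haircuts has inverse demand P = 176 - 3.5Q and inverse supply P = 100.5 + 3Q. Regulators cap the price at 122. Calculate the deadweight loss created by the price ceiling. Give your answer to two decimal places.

64.32

Free-market equilibrium: 176 - 3.5Q = 100.5 + 3Q gives Q* = 11.6154, P* = 135.3462.
At the ceiling price 122, quantity supplied is (122 - 100.5)/3 = 7.1667; supply is the short side, so Q = 7.1667 trades at P = 122.
The lost-trades triangle has base Q* - 7.1667 = 4.4487 and height equal to the gap between the curves at Q = 7.1667, which is 150.9167 - 122 = 28.9167. DWL = (1/2)(4.4487)(28.9167) = 64.321.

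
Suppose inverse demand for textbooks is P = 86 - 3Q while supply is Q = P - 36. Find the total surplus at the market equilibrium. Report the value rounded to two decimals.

312.50

Rewriting supply in inverse form: P = 36 + Q.
Equilibrium: 86 - 3Q = 36 + Q, so Q* = 12.5 and P* = 48.5.
CS = (1/2)(12.5)(37.5) = 234.375 and PS = (1/2)(12.5)(12.5) = 78.125, so total surplus = 312.5.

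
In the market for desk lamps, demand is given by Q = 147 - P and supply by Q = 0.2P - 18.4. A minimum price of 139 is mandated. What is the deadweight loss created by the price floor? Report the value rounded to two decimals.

Rewriting demand in inverse form: P = 147 - Q.
Rewriting supply in inverse form: P = 92 + 5Q.
Without the control, 147 - Q = 92 + 5Q so Q* = 9.1667 and P* = 137.8333.
At the floor price 139, quantity demanded is (147 - 139)/1 = 8; demand is the short side, so Q = 8 trades at P = 139.
The lost-trades triangle has base Q* - 8 = 1.1667 and height equal to the gap between the curves at Q = 8, which is 139 - 132 = 7. DWL = (1/2)(1.1667)(7) = 4.0833.

4.08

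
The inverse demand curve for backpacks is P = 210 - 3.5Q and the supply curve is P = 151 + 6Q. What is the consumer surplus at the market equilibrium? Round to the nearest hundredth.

67.50

Setting demand equal to supply, 59 = 9.5Q, so Q* = 6.2105 and P* = 188.2632.
The demand choke price is 210, so CS = (1/2)(Q*)(210 - P*) = (1/2)(6.2105)(21.7368) = 67.4986.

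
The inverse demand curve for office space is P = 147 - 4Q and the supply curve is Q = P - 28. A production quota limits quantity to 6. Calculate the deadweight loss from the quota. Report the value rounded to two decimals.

Rewriting supply in inverse form: P = 28 + Q.
Without the quota, 147 - 4Q = 28 + Q gives Q* = 23.8.
At Q = 6 the demand price is 147 - 4(6) = 123 and the supply price is 28 + (6) = 34.
DWL = (1/2)(gap between curves at 6) x (Q* - 6) = (1/2)(89)(17.8) = 792.1.

792.10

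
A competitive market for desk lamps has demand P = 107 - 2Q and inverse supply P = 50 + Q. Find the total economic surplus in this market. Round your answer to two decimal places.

541.50

Equilibrium: 107 - 2Q = 50 + Q, so Q* = 19 and P* = 69.
CS = (1/2)(19)(38) = 361 and PS = (1/2)(19)(19) = 180.5, so total surplus = 541.5.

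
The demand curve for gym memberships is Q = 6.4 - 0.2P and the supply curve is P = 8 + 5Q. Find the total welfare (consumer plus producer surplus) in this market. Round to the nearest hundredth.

Rewriting demand in inverse form: P = 32 - 5Q.
Set 32 - 5Q = 8 + 5Q, which gives 24 = 10Q, so Q* = 2.4 and P* = 32 - 5(2.4) = 20.
Total surplus is the full triangle between the curves from 0 to Q*: (1/2)(2.4)(32 - 8) = 28.8.

28.80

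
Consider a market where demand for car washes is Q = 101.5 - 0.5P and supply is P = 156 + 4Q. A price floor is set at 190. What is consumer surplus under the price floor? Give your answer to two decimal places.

42.25

Rewriting demand in inverse form: P = 203 - 2Q.
Without the control, 203 - 2Q = 156 + 4Q so Q* = 7.8333 and P* = 187.3333.
At P = 190, buyers demand (203 - 190)/2 = 6.5 while sellers would supply more, so the quantity traded is 6.5 at price 190.
CS is the triangle under demand above 190: (1/2)(6.5)(203 - 190) = 42.25.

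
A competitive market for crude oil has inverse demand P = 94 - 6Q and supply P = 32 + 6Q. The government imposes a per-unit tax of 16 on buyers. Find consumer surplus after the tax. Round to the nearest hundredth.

44.08

Pre-tax equilibrium: 94 - 6Q = 32 + 6Q gives Q* = 5.1667, P* = 63.
A tax on buyers shifts demand down by 16: (94 - 16) - 6Q = 32 + 6Q, so Q_t = 3.8333. Buyers pay P_b = 71; sellers receive P_s = P_b - 16 = 55.
Consumer surplus is the triangle under demand above P_b: (1/2)(3.8333)(94 - 71) = 44.0833.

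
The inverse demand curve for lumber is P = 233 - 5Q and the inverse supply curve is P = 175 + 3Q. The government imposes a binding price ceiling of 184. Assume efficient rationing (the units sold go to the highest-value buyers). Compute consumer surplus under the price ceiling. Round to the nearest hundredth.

Without the control, 233 - 5Q = 175 + 3Q so Q* = 7.25 and P* = 196.75.
At the ceiling price 184, quantity supplied is (184 - 175)/3 = 3; supply is the short side, so Q = 3 trades at P = 184.
The demand price at Q = 3 is 218. CS is the trapezoid between demand and 184 over [0, 3]: (1/2)[(233 - 184) + (218 - 184)](3) = 124.5.

124.50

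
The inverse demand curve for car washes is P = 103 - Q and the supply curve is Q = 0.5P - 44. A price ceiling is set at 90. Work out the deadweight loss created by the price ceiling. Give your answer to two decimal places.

Rewriting supply in inverse form: P = 88 + 2Q.
Free-market equilibrium: 103 - Q = 88 + 2Q gives Q* = 5, P* = 98.
At P = 90, sellers supply (90 - 88)/2 = 1 while buyers want more, so the quantity traded is 1 at price 90.
At Q = 1 the demand price is 102 and the supply price is 90. Deadweight loss is the triangle between the curves from 1 to 5: (1/2)(102 - 90)(5 - 1) = 24.

24.00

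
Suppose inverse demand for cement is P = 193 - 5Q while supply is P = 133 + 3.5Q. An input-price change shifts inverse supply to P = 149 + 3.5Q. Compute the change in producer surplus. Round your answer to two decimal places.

Initial equilibrium: Q_0 = 7.0588, P_0 = 157.7059; CS_0 = (1/2)(7.0588)(35.2941) = 124.5675, PS_0 = (1/2)(7.0588)(24.7059) = 87.1972.
New equilibrium: 193 - 5Q = 149 + 3.5Q gives Q_1 = 5.1765, P_1 = 167.1176; CS_1 = 66.9896, PS_1 = 46.8927.
Change in producer surplus = 46.8927 - 87.1972 = -40.3045.

-40.30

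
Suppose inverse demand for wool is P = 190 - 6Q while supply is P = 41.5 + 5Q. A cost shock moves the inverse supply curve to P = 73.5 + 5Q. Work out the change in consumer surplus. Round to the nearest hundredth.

-210.25

Initial equilibrium: Q_0 = 13.5, P_0 = 109; CS_0 = (1/2)(13.5)(81) = 546.75, PS_0 = (1/2)(13.5)(67.5) = 455.625.
New equilibrium: 190 - 6Q = 73.5 + 5Q gives Q_1 = 10.5909, P_1 = 126.4545; CS_1 = 336.5021, PS_1 = 280.4184.
Change in consumer surplus = 336.5021 - 546.75 = -210.2479.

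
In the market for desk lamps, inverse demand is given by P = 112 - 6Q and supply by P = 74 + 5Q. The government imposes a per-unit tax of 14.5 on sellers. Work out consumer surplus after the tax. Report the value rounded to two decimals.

13.69

Without the tax, 112 - 6Q = 74 + 5Q so Q* = 3.4545 and P* = 91.2727.
A tax on sellers shifts supply up by 14.5: 112 - 6Q = 74 + 5Q + 14.5, so Q_t = 2.1364. Buyers pay P_b = 99.1818; sellers receive P_s = P_b - 14.5 = 84.6818.
Consumer surplus is the triangle under demand above P_b: (1/2)(2.1364)(112 - 99.1818) = 13.6921.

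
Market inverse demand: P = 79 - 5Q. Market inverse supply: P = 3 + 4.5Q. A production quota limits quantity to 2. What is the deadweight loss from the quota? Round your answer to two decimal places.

171.00

Unrestricted equilibrium: Q* = (79 - 3)/(5 + 4.5) = 8.
At Q = 2 the demand price is 79 - 5(2) = 69 and the supply price is 3 + 4.5(2) = 12.
Deadweight loss is the triangle between the curves from 2 to 8: (1/2)(69 - 12)(8 - 2) = 171.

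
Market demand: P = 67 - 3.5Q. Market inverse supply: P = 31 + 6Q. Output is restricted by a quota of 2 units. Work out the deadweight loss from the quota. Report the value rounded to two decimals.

Unrestricted equilibrium: Q* = (67 - 31)/(3.5 + 6) = 3.7895.
At Q = 2 the demand price is 67 - 3.5(2) = 60 and the supply price is 31 + 6(2) = 43.
DWL = (1/2)(gap between curves at 2) x (Q* - 2) = (1/2)(17)(1.7895) = 15.2105.

15.21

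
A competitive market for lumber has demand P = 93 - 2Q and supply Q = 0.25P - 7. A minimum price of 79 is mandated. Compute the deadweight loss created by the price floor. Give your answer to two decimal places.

44.08

Rewriting supply in inverse form: P = 28 + 4Q.
Free-market equilibrium: 93 - 2Q = 28 + 4Q gives Q* = 10.8333, P* = 71.3333.
At the floor price 79, quantity demanded is (93 - 79)/2 = 7; demand is the short side, so Q = 7 trades at P = 79.
The lost-trades triangle has base Q* - 7 = 3.8333 and height equal to the gap between the curves at Q = 7, which is 79 - 56 = 23. DWL = (1/2)(3.8333)(23) = 44.0833.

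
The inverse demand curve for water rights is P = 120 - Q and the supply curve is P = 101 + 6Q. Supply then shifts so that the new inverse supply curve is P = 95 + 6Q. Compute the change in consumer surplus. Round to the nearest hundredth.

Initial equilibrium: Q_0 = 2.7143, P_0 = 117.2857; CS_0 = (1/2)(2.7143)(2.7143) = 3.6837, PS_0 = (1/2)(2.7143)(16.2857) = 22.102.
New equilibrium: 120 - Q = 95 + 6Q gives Q_1 = 3.5714, P_1 = 116.4286; CS_1 = 6.3776, PS_1 = 38.2653.
Change in consumer surplus = 6.3776 - 3.6837 = 2.6939.

2.69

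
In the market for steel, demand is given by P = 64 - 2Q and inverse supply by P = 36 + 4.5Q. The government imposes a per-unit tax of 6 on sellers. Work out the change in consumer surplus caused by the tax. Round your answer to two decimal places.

-7.10

Pre-tax equilibrium: 64 - 2Q = 36 + 4.5Q gives Q* = 4.3077, P* = 55.3846.
With the tax, sellers need 6 more per unit: 64 - 2Q = 36 + 4.5Q + 6, so Q_t = 3.3846. Buyers pay P_b = 57.2308; sellers receive P_s = P_b - 6 = 51.2308.
CS falls from (1/2)(4.3077)(8.6154) = 18.5562 to (1/2)(3.3846)(6.7692) = 11.4556, a change of -7.1006.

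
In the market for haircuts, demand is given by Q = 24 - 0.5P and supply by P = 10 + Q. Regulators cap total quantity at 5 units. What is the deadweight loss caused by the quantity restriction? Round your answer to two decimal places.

88.17

Rewriting demand in inverse form: P = 48 - 2Q.
Without the quota, 48 - 2Q = 10 + Q gives Q* = 12.6667.
At Q = 5 the demand price is 48 - 2(5) = 38 and the supply price is 10 + (5) = 15.
DWL = (1/2)(gap between curves at 5) x (Q* - 5) = (1/2)(23)(7.6667) = 88.1667.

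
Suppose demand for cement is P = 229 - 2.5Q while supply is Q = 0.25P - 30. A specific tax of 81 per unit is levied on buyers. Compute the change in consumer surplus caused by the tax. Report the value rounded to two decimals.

Rewriting supply in inverse form: P = 120 + 4Q.
Without the tax, 229 - 2.5Q = 120 + 4Q so Q* = 16.7692 and P* = 187.0769.
A tax on buyers shifts demand down by 81: (229 - 81) - 2.5Q = 120 + 4Q, so Q_t = 4.3077. Buyers pay P_b = 218.2308; sellers receive P_s = P_b - 81 = 137.2308.
CS falls from (1/2)(16.7692)(41.9231) = 351.5089 to (1/2)(4.3077)(10.7692) = 23.1953, a change of -328.3136.

-328.31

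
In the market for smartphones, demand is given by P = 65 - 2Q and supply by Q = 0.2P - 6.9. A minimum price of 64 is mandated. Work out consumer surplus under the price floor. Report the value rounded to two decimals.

0.25

Rewriting supply in inverse form: P = 34.5 + 5Q.
Free-market equilibrium: 65 - 2Q = 34.5 + 5Q gives Q* = 4.3571, P* = 56.2857.
At the floor price 64, quantity demanded is (65 - 64)/2 = 0.5; demand is the short side, so Q = 0.5 trades at P = 64.
CS is the triangle under demand above 64: (1/2)(0.5)(65 - 64) = 0.25.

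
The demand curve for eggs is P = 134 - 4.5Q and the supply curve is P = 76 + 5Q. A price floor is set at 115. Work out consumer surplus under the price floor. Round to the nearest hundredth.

40.11

Without the control, 134 - 4.5Q = 76 + 5Q so Q* = 6.1053 and P* = 106.5263.
At the floor price 115, quantity demanded is (134 - 115)/4.5 = 4.2222; demand is the short side, so Q = 4.2222 trades at P = 115.
CS is the triangle under demand above 115: (1/2)(4.2222)(134 - 115) = 40.1111.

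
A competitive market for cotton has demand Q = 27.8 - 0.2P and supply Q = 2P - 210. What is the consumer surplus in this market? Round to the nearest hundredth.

95.54

Rewriting demand in inverse form: P = 139 - 5Q.
Rewriting supply in inverse form: P = 105 + 0.5Q.
Setting demand equal to supply, 34 = 5.5Q, so Q* = 6.1818 and P* = 108.0909.
Consumer surplus is the triangle under demand above P*: (1/2)(6.1818)(139 - 108.0909) = (1/2)(6.1818)(30.9091) = 95.5372.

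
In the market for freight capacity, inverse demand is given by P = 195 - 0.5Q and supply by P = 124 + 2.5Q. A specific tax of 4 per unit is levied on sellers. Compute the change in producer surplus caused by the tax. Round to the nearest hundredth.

Pre-tax equilibrium: 195 - 0.5Q = 124 + 2.5Q gives Q* = 23.6667, P* = 183.1667.
With the tax, sellers need 4 more per unit: 195 - 0.5Q = 124 + 2.5Q + 4, so Q_t = 22.3333. Buyers pay P_b = 183.8333; sellers receive P_s = P_b - 4 = 179.8333.
PS falls from (1/2)(23.6667)(59.1667) = 700.1389 to (1/2)(22.3333)(55.8333) = 623.4722, a change of -76.6667.

-76.67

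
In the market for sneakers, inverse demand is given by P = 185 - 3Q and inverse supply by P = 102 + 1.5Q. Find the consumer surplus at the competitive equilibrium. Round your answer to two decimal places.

Set 185 - 3Q = 102 + 1.5Q, which gives 83 = 4.5Q, so Q* = 18.4444 and P* = 185 - 3(18.4444) = 129.6667.
The demand choke price is 185, so CS = (1/2)(Q*)(185 - P*) = (1/2)(18.4444)(55.3333) = 510.2963.

510.30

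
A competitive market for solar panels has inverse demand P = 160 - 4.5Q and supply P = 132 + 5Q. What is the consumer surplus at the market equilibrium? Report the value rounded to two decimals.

19.55

Setting demand equal to supply, 28 = 9.5Q, so Q* = 2.9474 and P* = 146.7368.
CS is the area between the demand curve and P* from 0 to Q*: (1/2)(2.9474)(13.2632) = 19.5457.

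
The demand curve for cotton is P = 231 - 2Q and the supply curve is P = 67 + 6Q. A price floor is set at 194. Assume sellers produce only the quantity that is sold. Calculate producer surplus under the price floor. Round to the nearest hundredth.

Free-market equilibrium: 231 - 2Q = 67 + 6Q gives Q* = 20.5, P* = 190.
At P = 194, buyers demand (231 - 194)/2 = 18.5 while sellers would supply more, so the quantity traded is 18.5 at price 194.
The supply price at Q = 18.5 is 178. PS is the trapezoid between 194 and supply over [0, 18.5]: (1/2)[(194 - 67) + (194 - 178)](18.5) = 1322.75.

1322.75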